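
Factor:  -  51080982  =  -2^1*3^1*8513497^1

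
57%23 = 11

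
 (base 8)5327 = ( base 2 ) 101011010111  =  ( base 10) 2775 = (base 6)20503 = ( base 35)29A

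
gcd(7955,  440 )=5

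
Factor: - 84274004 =-2^2*109^1* 283^1*683^1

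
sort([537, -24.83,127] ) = [- 24.83,  127,537]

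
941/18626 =941/18626=   0.05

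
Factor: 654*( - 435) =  -284490 = -2^1*3^2 *5^1*29^1*109^1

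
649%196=61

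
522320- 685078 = - 162758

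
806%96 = 38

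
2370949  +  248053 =2619002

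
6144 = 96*64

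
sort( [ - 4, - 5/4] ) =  [ - 4, - 5/4 ] 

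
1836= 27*68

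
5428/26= 2714/13 = 208.77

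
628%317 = 311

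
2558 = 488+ 2070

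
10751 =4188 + 6563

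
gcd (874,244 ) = 2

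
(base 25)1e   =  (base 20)1j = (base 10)39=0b100111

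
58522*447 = 26159334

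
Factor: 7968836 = 2^2*1229^1*1621^1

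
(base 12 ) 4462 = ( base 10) 7562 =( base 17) 192e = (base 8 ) 16612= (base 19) 11i0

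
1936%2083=1936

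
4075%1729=617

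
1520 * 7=10640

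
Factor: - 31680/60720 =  - 12/23 = - 2^2 * 3^1 * 23^( - 1) 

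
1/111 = 1/111 = 0.01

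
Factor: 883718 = 2^1*11^1 * 40169^1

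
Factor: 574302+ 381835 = 956137 = 7^2*13^1  *  19^1*79^1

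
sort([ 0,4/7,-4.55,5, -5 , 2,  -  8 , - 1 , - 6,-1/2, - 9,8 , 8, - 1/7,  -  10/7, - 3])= [-9, - 8, - 6, - 5, - 4.55,-3, - 10/7,- 1, - 1/2, - 1/7,0,4/7,2, 5,8,  8]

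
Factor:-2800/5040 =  - 5/9 =- 3^( - 2)*5^1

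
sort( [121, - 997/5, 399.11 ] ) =[ - 997/5, 121, 399.11 ]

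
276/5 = 276/5= 55.20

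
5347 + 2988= 8335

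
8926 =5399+3527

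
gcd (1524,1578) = 6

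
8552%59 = 56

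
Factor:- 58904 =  - 2^3*37^1*199^1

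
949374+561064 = 1510438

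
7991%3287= 1417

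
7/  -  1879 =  - 7/1879=- 0.00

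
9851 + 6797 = 16648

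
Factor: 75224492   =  2^2 *7^1 *29^1 * 92641^1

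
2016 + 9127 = 11143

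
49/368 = 49/368 = 0.13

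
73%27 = 19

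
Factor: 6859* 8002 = 54885718 = 2^1 * 19^3 * 4001^1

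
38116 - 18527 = 19589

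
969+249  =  1218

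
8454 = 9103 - 649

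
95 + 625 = 720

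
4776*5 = 23880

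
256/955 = 256/955=0.27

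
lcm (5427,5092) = 412452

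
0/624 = 0=0.00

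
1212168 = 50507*24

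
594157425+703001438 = 1297158863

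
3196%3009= 187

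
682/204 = 3 + 35/102=3.34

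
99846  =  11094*9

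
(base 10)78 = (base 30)2I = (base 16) 4e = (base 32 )2E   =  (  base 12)66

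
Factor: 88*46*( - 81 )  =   - 327888 = - 2^4*3^4*11^1*23^1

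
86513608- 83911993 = 2601615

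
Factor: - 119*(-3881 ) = 7^1*17^1*3881^1 = 461839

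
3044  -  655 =2389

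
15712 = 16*982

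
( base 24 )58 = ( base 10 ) 128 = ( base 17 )79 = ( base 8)200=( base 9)152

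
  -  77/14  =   -11/2 = -5.50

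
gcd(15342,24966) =6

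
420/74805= 28/4987 = 0.01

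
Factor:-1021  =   -1021^1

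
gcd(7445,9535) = 5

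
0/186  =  0 = 0.00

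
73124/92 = 18281/23 = 794.83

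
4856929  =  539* 9011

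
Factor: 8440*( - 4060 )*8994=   -  2^6*3^1 * 5^2*7^1 * 29^1*211^1*1499^1 = - 308192001600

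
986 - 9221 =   -  8235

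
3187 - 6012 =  - 2825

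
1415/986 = 1 + 429/986=   1.44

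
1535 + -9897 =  - 8362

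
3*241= 723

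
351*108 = 37908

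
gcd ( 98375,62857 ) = 1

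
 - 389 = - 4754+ 4365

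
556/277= 556/277 = 2.01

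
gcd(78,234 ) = 78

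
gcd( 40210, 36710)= 10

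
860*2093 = 1799980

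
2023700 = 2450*826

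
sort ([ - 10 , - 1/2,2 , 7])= [ - 10, - 1/2, 2, 7]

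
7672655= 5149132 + 2523523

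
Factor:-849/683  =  -3^1 *283^1*683^( - 1 ) 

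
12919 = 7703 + 5216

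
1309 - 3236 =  - 1927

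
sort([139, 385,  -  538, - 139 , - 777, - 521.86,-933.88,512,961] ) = [ - 933.88, - 777,  -  538 ,  -  521.86,-139,139,385, 512, 961 ] 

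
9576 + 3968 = 13544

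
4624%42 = 4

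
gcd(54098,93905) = 1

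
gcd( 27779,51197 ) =1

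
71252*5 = 356260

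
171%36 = 27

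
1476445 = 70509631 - 69033186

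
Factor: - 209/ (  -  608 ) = 2^(-5 )*11^1 = 11/32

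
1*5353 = 5353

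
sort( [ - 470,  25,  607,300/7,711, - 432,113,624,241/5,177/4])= [ - 470, - 432,25,300/7, 177/4,  241/5, 113,607,624,711 ] 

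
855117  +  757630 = 1612747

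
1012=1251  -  239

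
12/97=12/97 = 0.12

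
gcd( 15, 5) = 5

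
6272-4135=2137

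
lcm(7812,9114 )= 54684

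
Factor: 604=2^2*151^1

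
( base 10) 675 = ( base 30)MF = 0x2a3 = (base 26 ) PP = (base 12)483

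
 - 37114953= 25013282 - 62128235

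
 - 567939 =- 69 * 8231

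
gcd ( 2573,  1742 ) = 1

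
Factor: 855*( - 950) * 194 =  - 2^2*3^2  *5^3*19^2*97^1 = - 157576500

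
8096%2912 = 2272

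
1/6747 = 1/6747  =  0.00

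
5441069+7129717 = 12570786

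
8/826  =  4/413 = 0.01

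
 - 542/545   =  -1+3/545 = - 0.99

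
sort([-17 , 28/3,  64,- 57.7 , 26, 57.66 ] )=[ - 57.7,-17,  28/3,26, 57.66,  64 ] 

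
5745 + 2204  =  7949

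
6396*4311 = 27573156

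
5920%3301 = 2619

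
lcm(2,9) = 18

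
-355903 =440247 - 796150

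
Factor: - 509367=-3^1*169789^1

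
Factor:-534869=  - 19^1*28151^1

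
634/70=9 + 2/35= 9.06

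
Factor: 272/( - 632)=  - 2^1*17^1*79^ ( - 1) = - 34/79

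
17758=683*26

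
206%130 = 76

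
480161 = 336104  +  144057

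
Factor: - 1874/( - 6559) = 2^1*7^(-1) = 2/7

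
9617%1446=941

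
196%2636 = 196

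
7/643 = 7/643 = 0.01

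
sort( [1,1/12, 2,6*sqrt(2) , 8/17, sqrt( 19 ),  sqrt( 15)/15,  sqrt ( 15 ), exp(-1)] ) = [1/12,sqrt( 15)/15,exp( - 1),8/17,1,2, sqrt( 15), sqrt( 19), 6*sqrt (2) ] 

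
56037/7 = 56037/7 = 8005.29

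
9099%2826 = 621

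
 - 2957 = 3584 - 6541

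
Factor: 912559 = 912559^1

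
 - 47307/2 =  - 23654 + 1/2=-  23653.50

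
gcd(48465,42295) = 5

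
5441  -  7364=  - 1923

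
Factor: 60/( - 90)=  -  2/3 = -2^1*3^( - 1)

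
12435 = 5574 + 6861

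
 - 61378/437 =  - 61378/437 = -140.45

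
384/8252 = 96/2063 =0.05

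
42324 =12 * 3527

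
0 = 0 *(-751) 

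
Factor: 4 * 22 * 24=2^6* 3^1*11^1 = 2112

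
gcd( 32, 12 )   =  4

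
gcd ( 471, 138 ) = 3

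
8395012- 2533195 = 5861817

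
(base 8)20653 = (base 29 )a76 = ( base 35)719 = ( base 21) JB9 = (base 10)8619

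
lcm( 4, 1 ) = 4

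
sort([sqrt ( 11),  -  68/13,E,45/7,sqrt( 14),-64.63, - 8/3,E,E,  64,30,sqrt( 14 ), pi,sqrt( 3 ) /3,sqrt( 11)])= [ - 64.63 ,-68/13,- 8/3,sqrt( 3)/3 , E,E, E,pi,sqrt( 11),sqrt( 11),sqrt( 14),sqrt(14),45/7, 30,64]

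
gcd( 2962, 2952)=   2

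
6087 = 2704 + 3383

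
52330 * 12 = 627960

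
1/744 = 1/744 = 0.00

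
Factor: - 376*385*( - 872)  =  2^6*5^1*7^1*11^1*47^1*109^1 = 126230720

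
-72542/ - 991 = 73 + 199/991=73.20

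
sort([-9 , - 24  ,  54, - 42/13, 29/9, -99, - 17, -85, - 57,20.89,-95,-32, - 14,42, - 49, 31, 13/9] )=[-99, - 95,  -  85, - 57,-49, - 32, - 24,-17, - 14,  -  9, - 42/13, 13/9 , 29/9, 20.89, 31, 42,54]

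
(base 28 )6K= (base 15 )C8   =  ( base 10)188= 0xBC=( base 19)9h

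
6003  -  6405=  - 402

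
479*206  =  98674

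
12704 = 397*32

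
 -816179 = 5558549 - 6374728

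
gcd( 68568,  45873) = 3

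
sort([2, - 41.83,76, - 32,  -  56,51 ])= [- 56, - 41.83,-32, 2,51, 76 ]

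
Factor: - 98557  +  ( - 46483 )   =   - 2^4*5^1*7^2 * 37^1 = - 145040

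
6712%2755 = 1202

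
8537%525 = 137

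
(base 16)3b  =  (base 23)2d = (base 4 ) 323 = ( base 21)2H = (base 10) 59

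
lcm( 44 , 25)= 1100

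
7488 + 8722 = 16210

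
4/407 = 4/407 = 0.01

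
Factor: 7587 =3^3*281^1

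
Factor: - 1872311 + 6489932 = 4617621=3^3*171023^1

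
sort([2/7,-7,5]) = [ - 7, 2/7, 5]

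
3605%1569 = 467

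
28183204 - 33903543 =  - 5720339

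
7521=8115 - 594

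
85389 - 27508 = 57881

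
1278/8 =159 + 3/4 = 159.75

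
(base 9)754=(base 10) 616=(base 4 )21220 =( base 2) 1001101000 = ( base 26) ni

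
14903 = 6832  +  8071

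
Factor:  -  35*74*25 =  - 64750 = -2^1*5^3*7^1*37^1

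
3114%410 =244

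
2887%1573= 1314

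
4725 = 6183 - 1458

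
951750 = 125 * 7614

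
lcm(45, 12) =180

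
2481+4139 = 6620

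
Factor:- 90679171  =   - 11^1 * 109^1*75629^1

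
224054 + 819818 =1043872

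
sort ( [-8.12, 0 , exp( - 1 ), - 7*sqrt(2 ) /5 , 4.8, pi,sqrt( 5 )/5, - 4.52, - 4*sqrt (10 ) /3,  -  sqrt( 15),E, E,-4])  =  [ - 8.12, - 4.52,-4*sqrt( 10)/3, - 4, - sqrt( 15 ), - 7*sqrt( 2)/5, 0 , exp ( - 1), sqrt( 5 ) /5, E,  E, pi,4.8]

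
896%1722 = 896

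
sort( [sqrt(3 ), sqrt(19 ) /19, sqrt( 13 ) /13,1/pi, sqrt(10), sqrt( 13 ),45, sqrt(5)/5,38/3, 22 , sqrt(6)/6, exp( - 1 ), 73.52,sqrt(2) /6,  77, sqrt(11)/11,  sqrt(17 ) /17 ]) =[ sqrt(19 ) /19,sqrt( 2) /6,sqrt(17 )/17,sqrt( 13) /13,sqrt( 11)/11,  1/pi, exp( - 1 ), sqrt(6 )/6,sqrt(5 ) /5,sqrt(3), sqrt( 10 ),sqrt(13 ),  38/3,22, 45,73.52,  77]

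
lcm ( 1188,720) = 23760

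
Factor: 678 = 2^1*3^1 * 113^1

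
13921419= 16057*867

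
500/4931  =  500/4931 = 0.10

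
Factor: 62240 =2^5*5^1 * 389^1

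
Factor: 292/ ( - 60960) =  -2^( - 3)*3^( - 1)*5^(-1)*73^1*127^( - 1)= - 73/15240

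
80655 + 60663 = 141318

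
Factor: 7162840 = 2^3*5^1*331^1 *541^1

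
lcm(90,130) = 1170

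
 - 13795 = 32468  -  46263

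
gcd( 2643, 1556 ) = 1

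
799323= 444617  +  354706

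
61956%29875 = 2206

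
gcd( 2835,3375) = 135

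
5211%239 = 192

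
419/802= 419/802=0.52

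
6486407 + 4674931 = 11161338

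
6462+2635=9097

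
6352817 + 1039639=7392456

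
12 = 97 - 85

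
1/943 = 1/943 = 0.00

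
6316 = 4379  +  1937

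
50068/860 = 12517/215 = 58.22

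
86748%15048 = 11508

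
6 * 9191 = 55146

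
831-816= 15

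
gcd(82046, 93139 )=1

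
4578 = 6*763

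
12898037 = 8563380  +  4334657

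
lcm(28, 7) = 28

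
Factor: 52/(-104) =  - 2^ ( - 1 ) = - 1/2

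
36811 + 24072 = 60883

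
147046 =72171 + 74875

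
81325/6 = 81325/6 = 13554.17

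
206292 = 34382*6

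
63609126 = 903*70442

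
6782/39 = 6782/39= 173.90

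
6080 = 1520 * 4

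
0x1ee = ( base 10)494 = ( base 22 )10a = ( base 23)LB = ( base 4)13232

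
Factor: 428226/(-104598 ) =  - 479/117 = - 3^(-2 ) * 13^( - 1)*479^1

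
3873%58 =45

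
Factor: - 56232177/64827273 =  - 18744059/21609091 = -  7^( - 1)* 17^( - 1)*41^( - 1)*43^( - 1)*103^( - 1)*2837^1*6607^1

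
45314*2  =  90628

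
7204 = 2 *3602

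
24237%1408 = 301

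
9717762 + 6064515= 15782277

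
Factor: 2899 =13^1*223^1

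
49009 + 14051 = 63060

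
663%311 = 41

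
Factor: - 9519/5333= - 3^1*19^1 * 167^1 * 5333^( - 1)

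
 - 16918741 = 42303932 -59222673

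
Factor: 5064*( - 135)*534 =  - 2^4*3^5*5^1*89^1*211^1=- 365063760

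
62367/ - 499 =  - 125 + 8/499 = - 124.98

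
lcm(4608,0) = 0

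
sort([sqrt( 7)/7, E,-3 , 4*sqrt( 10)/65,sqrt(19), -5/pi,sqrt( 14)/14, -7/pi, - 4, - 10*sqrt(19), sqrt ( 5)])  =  [  -  10 * sqrt(19), - 4, - 3, -7/pi,  -  5/pi,4*sqrt(10 )/65, sqrt( 14)/14,sqrt(7) /7,  sqrt(5),  E, sqrt(19 )]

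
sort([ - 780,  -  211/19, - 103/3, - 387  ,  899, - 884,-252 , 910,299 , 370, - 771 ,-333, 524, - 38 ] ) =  [- 884 ,- 780, - 771, - 387,-333,-252 , - 38, - 103/3,-211/19, 299,370, 524, 899, 910]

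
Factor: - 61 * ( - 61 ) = 61^2=   3721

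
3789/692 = 3789/692 = 5.48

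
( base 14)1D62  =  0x1502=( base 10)5378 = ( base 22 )B2A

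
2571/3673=2571/3673 = 0.70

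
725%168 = 53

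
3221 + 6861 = 10082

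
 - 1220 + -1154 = -2374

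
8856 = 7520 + 1336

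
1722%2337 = 1722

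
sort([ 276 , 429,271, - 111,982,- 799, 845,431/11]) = [ - 799, -111 , 431/11 , 271,276,429 , 845,982]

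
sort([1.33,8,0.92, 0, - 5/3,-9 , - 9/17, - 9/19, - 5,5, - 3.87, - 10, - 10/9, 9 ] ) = [ - 10, - 9,-5, - 3.87, - 5/3, - 10/9, - 9/17, - 9/19, 0 , 0.92,1.33,5,8,9]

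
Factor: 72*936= 2^6*3^4*13^1 = 67392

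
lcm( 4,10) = 20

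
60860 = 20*3043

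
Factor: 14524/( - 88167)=-2^2*3^( - 1 )*3631^1 * 29389^(-1 )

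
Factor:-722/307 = -2^1 * 19^2 * 307^( - 1 ) 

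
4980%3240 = 1740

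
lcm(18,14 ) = 126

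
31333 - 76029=-44696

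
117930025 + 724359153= 842289178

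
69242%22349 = 2195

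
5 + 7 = 12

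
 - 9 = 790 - 799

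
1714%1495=219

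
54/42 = 9/7  =  1.29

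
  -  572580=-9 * 63620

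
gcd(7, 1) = 1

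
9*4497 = 40473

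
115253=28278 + 86975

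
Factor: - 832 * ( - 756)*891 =2^8*3^7*7^1*11^1*13^1 = 560431872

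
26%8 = 2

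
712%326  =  60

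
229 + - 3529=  - 3300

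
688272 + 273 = 688545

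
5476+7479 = 12955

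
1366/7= 195+1/7=195.14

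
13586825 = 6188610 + 7398215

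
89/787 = 89/787=0.11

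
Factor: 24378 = 2^1*3^1*17^1*239^1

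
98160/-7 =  - 14023+1/7 = -14022.86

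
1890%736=418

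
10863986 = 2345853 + 8518133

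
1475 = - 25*( - 59 )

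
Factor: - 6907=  - 6907^1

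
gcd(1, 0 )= 1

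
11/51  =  11/51=0.22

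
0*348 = 0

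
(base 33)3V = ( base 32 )42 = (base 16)82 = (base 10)130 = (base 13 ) A0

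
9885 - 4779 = 5106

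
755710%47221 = 174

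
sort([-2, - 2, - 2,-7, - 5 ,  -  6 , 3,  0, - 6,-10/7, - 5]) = [ - 7, - 6 , - 6, - 5 ,  -  5, - 2 ,  -  2, - 2, - 10/7,0, 3]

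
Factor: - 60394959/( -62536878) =2^( - 1)*43^(-2)*853^1*1879^(-1 )*7867^1=6710551/6948542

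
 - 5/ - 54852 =5/54852 = 0.00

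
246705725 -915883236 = -669177511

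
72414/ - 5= - 72414/5  =  - 14482.80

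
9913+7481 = 17394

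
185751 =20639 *9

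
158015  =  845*187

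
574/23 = 574/23 = 24.96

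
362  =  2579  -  2217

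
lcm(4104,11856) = 106704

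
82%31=20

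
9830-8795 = 1035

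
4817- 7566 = -2749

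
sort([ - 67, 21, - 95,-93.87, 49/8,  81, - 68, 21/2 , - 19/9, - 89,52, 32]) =[-95, - 93.87, - 89, - 68, - 67, - 19/9,49/8,21/2 , 21, 32 , 52, 81] 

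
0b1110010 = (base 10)114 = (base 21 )59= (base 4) 1302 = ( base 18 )66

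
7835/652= 12 + 11/652 = 12.02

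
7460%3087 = 1286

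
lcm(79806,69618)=3272046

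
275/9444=275/9444 = 0.03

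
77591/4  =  19397 +3/4=   19397.75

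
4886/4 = 1221 + 1/2 = 1221.50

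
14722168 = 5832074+8890094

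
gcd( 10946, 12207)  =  13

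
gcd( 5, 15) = 5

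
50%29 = 21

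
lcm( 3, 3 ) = 3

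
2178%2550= 2178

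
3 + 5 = 8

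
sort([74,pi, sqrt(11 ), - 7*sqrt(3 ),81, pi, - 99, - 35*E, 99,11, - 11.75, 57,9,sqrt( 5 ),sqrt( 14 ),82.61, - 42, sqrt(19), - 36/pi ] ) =[ - 99, - 35*E, - 42, - 7*sqrt(3 ), - 11.75, - 36/pi,sqrt(5),pi,  pi,sqrt( 11 ),sqrt(14 ),sqrt( 19),  9,11,57, 74,81,  82.61,99]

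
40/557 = 40/557 = 0.07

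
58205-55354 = 2851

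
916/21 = 43 + 13/21 =43.62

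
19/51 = 19/51  =  0.37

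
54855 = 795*69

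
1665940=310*5374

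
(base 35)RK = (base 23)1IM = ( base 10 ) 965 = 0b1111000101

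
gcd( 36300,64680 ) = 660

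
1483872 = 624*2378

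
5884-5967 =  - 83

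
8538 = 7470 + 1068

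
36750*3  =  110250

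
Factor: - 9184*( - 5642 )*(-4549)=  - 235711566272 = - 2^6* 7^2*13^1 * 31^1*41^1*4549^1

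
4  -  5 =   -  1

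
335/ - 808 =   -  335/808 = - 0.41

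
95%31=2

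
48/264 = 2/11 = 0.18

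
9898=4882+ 5016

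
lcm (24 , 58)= 696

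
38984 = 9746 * 4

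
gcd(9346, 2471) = 1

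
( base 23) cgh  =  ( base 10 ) 6733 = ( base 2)1101001001101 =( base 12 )3a91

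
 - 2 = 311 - 313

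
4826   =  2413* 2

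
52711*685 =36107035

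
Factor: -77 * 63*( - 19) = 92169  =  3^2 *7^2* 11^1*19^1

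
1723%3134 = 1723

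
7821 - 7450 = 371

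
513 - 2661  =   - 2148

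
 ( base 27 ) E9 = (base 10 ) 387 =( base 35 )B2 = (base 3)112100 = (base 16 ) 183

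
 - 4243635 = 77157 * (  -  55)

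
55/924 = 5/84 = 0.06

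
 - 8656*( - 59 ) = 510704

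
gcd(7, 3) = 1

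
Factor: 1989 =3^2 * 13^1*17^1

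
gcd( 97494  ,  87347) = 1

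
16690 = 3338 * 5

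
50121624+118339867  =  168461491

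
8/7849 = 8/7849  =  0.00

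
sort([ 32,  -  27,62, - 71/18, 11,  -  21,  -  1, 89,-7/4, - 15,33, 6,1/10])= [ - 27, - 21,  -  15, - 71/18,-7/4,-1, 1/10, 6 , 11, 32 , 33, 62,89]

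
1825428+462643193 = 464468621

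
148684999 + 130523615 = 279208614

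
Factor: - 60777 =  - 3^3*2251^1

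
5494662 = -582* ( - 9441)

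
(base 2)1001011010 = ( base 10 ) 602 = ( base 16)25a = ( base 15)2A2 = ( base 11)4a8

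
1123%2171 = 1123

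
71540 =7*10220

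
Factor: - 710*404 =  - 2^3* 5^1*71^1*101^1 = -  286840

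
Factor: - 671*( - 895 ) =5^1*11^1*61^1 * 179^1 = 600545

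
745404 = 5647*132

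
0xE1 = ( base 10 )225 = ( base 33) 6r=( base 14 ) 121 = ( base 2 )11100001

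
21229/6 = 21229/6 = 3538.17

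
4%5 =4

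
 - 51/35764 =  - 51/35764  =  - 0.00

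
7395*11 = 81345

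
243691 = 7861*31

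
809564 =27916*29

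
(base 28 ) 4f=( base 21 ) 61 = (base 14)91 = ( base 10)127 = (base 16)7f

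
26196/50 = 13098/25= 523.92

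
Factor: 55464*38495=2135086680 =2^3*3^1 * 5^1*2311^1 * 7699^1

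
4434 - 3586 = 848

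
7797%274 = 125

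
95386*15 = 1430790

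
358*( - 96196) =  - 34438168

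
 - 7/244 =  - 1 + 237/244 = - 0.03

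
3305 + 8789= 12094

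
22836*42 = 959112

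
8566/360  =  4283/180 = 23.79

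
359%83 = 27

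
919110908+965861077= 1884971985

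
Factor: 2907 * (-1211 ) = -3520377 = - 3^2*7^1 * 17^1*19^1*173^1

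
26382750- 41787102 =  - 15404352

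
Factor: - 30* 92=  - 2^3*3^1*5^1 * 23^1 = - 2760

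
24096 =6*4016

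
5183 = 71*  73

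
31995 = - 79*( - 405)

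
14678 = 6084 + 8594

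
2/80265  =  2/80265  =  0.00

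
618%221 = 176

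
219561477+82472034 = 302033511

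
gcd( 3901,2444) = 47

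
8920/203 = 43+191/203  =  43.94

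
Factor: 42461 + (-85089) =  - 42628 = -2^2 * 10657^1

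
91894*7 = 643258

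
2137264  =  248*8618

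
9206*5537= 50973622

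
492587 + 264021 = 756608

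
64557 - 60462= 4095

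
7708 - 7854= -146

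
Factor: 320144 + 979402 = 1299546 = 2^1*3^2 * 23^1*43^1*73^1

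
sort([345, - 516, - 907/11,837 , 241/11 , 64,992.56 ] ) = [-516,- 907/11,241/11,  64,  345,837,992.56]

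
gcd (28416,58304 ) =64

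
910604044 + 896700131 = 1807304175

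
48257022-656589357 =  - 608332335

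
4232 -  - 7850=12082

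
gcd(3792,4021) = 1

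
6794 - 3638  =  3156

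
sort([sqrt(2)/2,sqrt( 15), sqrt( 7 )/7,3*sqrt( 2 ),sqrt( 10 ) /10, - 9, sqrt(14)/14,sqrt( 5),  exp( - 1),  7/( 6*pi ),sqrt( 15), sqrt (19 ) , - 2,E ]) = [ - 9, - 2, sqrt( 14) /14,sqrt(10)/10,exp( - 1), 7/( 6*pi ),sqrt( 7) /7,sqrt( 2) /2,sqrt( 5), E,sqrt( 15 ),sqrt(15 ), 3*sqrt( 2), sqrt (19) ]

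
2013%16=13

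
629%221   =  187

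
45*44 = 1980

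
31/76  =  31/76 = 0.41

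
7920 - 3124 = 4796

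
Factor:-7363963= - 19^1*387577^1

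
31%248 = 31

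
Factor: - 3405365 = -5^1*463^1 * 1471^1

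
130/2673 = 130/2673 = 0.05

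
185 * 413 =76405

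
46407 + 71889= 118296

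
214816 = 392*548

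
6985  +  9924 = 16909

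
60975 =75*813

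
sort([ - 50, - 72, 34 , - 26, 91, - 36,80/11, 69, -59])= [  -  72, - 59, - 50, - 36, - 26, 80/11, 34,69,91]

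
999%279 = 162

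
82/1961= 82/1961 = 0.04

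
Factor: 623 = 7^1*89^1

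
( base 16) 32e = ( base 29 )s2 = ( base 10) 814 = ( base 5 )11224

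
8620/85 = 101 + 7/17 = 101.41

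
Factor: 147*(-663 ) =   -  3^2*7^2 * 13^1 * 17^1 =- 97461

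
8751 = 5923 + 2828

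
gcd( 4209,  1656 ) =69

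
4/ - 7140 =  - 1 + 1784/1785 = - 0.00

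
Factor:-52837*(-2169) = 3^2*241^1*52837^1= 114603453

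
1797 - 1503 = 294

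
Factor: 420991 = 73^2* 79^1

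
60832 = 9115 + 51717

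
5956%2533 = 890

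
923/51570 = 923/51570 = 0.02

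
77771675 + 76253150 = 154024825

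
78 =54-- 24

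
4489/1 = 4489 = 4489.00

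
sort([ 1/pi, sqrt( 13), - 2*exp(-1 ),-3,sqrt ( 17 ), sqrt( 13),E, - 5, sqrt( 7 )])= [ - 5,-3,  -  2*exp( - 1), 1/pi, sqrt( 7 ), E,sqrt( 13)  ,  sqrt ( 13 ), sqrt( 17)]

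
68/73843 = 68/73843 = 0.00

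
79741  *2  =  159482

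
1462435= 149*9815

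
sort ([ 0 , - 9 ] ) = [ - 9,0]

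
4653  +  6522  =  11175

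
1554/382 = 4  +  13/191 = 4.07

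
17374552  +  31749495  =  49124047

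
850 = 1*850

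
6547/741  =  8 + 619/741 = 8.84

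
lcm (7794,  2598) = 7794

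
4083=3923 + 160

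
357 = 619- 262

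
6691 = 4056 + 2635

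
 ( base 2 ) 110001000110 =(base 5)100032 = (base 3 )11022101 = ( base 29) 3la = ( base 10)3142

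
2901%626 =397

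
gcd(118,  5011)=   1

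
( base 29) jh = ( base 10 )568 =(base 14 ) 2C8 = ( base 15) 27d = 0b1000111000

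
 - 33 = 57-90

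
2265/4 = 566  +  1/4 =566.25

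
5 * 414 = 2070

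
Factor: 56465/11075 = 11293/2215 = 5^( - 1) * 23^1*443^ ( - 1 )*491^1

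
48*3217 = 154416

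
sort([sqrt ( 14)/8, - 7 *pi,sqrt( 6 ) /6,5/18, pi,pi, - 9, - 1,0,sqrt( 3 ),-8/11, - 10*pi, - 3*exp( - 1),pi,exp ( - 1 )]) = [ - 10*pi, - 7*pi, - 9, - 3*exp (-1),  -  1, - 8/11,0, 5/18, exp( - 1), sqrt( 6)/6,sqrt(14 ) /8,sqrt( 3 ),pi,pi,pi] 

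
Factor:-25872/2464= - 21/2= -2^( - 1 )*3^1 * 7^1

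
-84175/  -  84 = 1002 + 1/12 = 1002.08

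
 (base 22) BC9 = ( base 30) 66h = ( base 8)12735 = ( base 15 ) 19d2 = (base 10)5597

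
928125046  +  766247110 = 1694372156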